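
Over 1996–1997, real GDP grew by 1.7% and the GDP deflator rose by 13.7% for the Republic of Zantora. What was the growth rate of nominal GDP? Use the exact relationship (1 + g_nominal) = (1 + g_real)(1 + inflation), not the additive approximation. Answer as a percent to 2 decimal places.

15.63%

(1 + g_nom) = (1 + g_real)(1 + π) = 1.0170 × 1.1370 = 1.15633.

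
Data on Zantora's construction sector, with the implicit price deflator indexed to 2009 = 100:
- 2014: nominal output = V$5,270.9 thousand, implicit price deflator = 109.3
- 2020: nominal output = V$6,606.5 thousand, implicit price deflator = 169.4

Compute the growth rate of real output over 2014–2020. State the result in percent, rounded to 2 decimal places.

Deflate each year: 2014 → 5270.9/1.093 = 4822.42; 2020 → 6606.5/1.694 = 3899.94.
So real output changed by 3899.94/4822.42 − 1 = -0.1913, i.e. -19.13%.

-19.13%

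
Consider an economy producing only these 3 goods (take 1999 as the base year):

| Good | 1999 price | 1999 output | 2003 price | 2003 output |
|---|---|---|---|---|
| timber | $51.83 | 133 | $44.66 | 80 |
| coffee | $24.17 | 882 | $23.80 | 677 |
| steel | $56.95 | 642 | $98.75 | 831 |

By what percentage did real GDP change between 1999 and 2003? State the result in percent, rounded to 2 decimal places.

4.73%

Real GDP 1999 = Nominal GDP 1999 = 51.83·133 + 24.17·882 + 56.95·642 = 64773.23.
Real GDP 2003 (at 1999 prices) = 51.83·80 + 24.17·677 + 56.95·831 = 67834.94.
Real growth = 67834.94/64773.23 − 1 = 0.0473.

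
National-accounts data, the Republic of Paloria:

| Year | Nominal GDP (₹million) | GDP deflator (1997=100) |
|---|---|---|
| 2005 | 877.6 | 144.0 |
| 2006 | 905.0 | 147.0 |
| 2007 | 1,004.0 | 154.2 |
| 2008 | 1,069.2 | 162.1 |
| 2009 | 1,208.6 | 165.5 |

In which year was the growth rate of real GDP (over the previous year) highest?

2006: real = 905.0/1.470 = 615.65; growth vs 2005 (609.44) = 1.02%.
2007: real = 1004.0/1.542 = 651.10; growth vs 2006 (615.65) = 5.76%.
2008: real = 1069.2/1.621 = 659.59; growth vs 2007 (651.10) = 1.30%.
2009: real = 1208.6/1.655 = 730.27; growth vs 2008 (659.59) = 10.72%.

2009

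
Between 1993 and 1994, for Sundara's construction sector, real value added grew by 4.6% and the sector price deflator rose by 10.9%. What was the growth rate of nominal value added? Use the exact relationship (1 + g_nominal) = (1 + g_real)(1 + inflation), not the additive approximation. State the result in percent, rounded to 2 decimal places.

(1 + g_nom) = (1 + g_real)(1 + π) = 1.0460 × 1.1090 = 1.16001.

16.00%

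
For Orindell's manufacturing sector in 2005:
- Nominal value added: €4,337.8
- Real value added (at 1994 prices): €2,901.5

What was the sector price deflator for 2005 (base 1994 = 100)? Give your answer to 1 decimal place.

149.5

sector price deflator = (Nominal / Real) × 100 = 4337.8 / 2901.5 × 100 = 149.50.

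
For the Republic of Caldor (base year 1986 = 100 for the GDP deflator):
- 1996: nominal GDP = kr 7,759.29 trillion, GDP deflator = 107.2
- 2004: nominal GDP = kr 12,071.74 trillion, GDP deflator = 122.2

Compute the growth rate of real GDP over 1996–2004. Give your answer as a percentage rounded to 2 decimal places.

Deflate each year: 1996 → 7759.29/1.072 = 7238.14; 2004 → 12071.74/1.222 = 9878.67.
So real GDP changed by 9878.67/7238.14 − 1 = 0.3648, i.e. 36.48%.

36.48%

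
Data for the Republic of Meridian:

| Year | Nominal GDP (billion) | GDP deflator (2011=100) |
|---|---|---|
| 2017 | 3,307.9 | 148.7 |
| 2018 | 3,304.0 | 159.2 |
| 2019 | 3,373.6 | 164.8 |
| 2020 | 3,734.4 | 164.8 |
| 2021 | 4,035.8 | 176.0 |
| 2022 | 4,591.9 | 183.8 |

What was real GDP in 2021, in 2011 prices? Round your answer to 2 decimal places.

2,293.07 billion

Real GDP 2021 = 4035.8 / 1.760 = 2293.07.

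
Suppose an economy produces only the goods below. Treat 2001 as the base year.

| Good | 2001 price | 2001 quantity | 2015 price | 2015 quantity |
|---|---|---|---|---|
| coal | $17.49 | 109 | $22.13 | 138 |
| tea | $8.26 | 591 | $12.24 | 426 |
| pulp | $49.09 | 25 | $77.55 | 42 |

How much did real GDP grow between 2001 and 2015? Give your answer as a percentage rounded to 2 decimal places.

Real GDP 2001 = Nominal GDP 2001 = 17.49·109 + 8.26·591 + 49.09·25 = 8015.32.
Real GDP 2015 (at 2001 prices) = 17.49·138 + 8.26·426 + 49.09·42 = 7994.16.
Real growth = 7994.16/8015.32 − 1 = -0.0026.

-0.26%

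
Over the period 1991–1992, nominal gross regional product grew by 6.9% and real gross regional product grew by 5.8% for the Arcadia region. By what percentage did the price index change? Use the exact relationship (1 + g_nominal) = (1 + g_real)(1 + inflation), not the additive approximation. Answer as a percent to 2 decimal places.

1.04%

(1 + g_nom) = (1 + g_real)(1 + π), so π = 1.0690 / 1.0580 − 1 = 0.01040.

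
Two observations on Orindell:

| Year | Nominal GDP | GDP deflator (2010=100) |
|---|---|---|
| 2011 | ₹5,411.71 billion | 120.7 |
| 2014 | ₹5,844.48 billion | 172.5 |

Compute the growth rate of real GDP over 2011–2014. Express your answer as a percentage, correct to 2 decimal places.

-24.43%

Deflate each year: 2011 → 5411.71/1.207 = 4483.60; 2014 → 5844.48/1.725 = 3388.10.
So real GDP changed by 3388.10/4483.60 − 1 = -0.2443, i.e. -24.43%.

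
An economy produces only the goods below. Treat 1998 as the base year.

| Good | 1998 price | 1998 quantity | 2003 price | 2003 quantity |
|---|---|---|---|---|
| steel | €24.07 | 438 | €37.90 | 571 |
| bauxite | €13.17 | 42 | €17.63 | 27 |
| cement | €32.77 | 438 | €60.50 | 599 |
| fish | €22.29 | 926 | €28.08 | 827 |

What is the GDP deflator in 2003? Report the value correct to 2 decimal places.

156.39

Nominal GDP 2003 = 37.90·571 + 17.63·27 + 60.50·599 + 28.08·827 = 81578.57.
Real GDP 2003 (at 1998 prices) = 24.07·571 + 13.17·27 + 32.77·599 + 22.29·827 = 52162.62.
Deflator = Nominal/Real × 100 = 81578.57/52162.62 × 100 = 156.393.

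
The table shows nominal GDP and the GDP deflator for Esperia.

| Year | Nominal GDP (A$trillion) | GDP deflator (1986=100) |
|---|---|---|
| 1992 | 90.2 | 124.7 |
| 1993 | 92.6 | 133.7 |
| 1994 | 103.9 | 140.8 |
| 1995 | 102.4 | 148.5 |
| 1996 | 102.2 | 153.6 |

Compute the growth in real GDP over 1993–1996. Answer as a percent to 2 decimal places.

-3.93%

Real GDP 1993 = 92.6/1.337 = 69.26.
Real GDP 1996 = 102.2/1.536 = 66.54.
Change = 66.54/69.26 − 1 = -0.0393.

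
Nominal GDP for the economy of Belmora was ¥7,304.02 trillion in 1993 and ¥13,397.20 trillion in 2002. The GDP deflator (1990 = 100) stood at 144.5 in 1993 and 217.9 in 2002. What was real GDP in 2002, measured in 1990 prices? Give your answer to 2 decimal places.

¥6,148.32 trillion

Real GDP = Nominal / (GDP deflator/100) = 13397.20 / 2.179 = 6148.32.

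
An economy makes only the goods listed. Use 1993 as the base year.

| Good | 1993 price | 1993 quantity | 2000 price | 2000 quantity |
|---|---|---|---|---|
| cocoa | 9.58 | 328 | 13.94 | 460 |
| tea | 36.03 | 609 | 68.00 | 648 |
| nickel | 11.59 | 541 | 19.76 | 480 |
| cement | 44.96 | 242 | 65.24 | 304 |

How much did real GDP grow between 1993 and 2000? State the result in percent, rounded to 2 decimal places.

Real GDP 1993 = Nominal GDP 1993 = 9.58·328 + 36.03·609 + 11.59·541 + 44.96·242 = 42235.02.
Real GDP 2000 (at 1993 prices) = 9.58·460 + 36.03·648 + 11.59·480 + 44.96·304 = 46985.28.
Real growth = 46985.28/42235.02 − 1 = 0.1125.

11.25%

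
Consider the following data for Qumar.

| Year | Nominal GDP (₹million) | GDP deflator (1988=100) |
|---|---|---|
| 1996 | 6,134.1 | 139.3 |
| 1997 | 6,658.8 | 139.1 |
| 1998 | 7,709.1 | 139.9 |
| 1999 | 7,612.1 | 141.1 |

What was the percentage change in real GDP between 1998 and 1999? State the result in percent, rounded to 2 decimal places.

-2.10%

Real GDP 1998 = 7709.1/1.399 = 5510.44.
Real GDP 1999 = 7612.1/1.411 = 5394.83.
Change = 5394.83/5510.44 − 1 = -0.0210.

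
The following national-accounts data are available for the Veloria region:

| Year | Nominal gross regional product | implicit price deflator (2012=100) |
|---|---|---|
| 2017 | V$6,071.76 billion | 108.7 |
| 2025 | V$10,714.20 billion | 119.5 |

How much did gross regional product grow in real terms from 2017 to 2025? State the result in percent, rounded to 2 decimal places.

60.51%

Deflate each year: 2017 → 6071.76/1.087 = 5585.80; 2025 → 10714.20/1.195 = 8965.86.
So real gross regional product changed by 8965.86/5585.80 − 1 = 0.6051, i.e. 60.51%.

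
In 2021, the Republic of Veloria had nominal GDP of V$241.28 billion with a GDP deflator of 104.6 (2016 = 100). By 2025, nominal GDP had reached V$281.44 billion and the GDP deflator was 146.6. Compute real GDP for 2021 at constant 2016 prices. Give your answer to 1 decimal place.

Real GDP = Nominal / (GDP deflator/100) = 241.28 / 1.046 = 230.67.

V$230.7 billion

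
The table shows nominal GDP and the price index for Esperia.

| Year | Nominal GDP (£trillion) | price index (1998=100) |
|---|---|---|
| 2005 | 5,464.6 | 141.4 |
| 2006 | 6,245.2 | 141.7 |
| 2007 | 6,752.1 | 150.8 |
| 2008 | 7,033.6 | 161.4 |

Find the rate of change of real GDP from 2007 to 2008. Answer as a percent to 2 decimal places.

Real GDP 2007 = 6752.1/1.508 = 4477.52.
Real GDP 2008 = 7033.6/1.614 = 4357.87.
Change = 4357.87/4477.52 − 1 = -0.0267.

-2.67%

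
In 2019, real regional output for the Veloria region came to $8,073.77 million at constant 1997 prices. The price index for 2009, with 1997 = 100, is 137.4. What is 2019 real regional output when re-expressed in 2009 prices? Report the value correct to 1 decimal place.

$11,093.4 million

Real regional output in 2009 prices = Real regional output in 1997 prices × (P_2009/P_1997) = 8073.77 × 1.374 = 11093.36.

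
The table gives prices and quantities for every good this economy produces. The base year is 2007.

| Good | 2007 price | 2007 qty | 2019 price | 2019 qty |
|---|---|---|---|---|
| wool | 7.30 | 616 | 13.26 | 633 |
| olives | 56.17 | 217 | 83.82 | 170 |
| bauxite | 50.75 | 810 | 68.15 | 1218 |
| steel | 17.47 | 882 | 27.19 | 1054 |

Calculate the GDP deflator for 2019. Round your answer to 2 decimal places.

Nominal GDP 2019 = 13.26·633 + 83.82·170 + 68.15·1218 + 27.19·1054 = 134307.94.
Real GDP 2019 (at 2007 prices) = 7.30·633 + 56.17·170 + 50.75·1218 + 17.47·1054 = 94396.68.
Deflator = Nominal/Real × 100 = 134307.94/94396.68 × 100 = 142.280.

142.28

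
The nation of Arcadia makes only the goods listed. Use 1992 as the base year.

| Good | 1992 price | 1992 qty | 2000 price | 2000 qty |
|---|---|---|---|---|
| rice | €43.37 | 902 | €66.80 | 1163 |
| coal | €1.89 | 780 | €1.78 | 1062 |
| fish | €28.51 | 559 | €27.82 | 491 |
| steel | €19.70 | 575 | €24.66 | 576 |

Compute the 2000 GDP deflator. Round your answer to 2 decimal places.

Nominal GDP 2000 = 66.80·1163 + 1.78·1062 + 27.82·491 + 24.66·576 = 107442.54.
Real GDP 2000 (at 1992 prices) = 43.37·1163 + 1.89·1062 + 28.51·491 + 19.70·576 = 77792.10.
Deflator = Nominal/Real × 100 = 107442.54/77792.10 × 100 = 138.115.

138.11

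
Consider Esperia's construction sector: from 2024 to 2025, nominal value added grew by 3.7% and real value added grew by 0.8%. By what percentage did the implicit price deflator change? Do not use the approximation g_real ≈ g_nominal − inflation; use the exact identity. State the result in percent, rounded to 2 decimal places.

(1 + g_nom) = (1 + g_real)(1 + π), so π = 1.0370 / 1.0080 − 1 = 0.02877.

2.88%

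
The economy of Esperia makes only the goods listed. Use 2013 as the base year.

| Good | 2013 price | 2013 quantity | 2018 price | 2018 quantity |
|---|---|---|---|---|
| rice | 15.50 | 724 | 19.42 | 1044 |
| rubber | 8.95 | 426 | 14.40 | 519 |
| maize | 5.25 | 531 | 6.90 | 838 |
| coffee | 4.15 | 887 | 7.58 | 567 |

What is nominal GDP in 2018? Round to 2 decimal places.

37828.14

Nominal GDP 2018 = Σ (p_2018 × q_2018) = 19.42·1044 + 14.40·519 + 6.90·838 + 7.58·567 = 37828.14.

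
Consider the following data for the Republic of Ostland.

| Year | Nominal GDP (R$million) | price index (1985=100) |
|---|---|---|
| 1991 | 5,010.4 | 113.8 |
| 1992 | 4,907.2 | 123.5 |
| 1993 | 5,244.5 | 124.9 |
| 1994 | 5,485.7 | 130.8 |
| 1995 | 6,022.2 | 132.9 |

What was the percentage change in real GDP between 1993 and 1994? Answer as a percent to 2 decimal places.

-0.12%

Real GDP 1993 = 5244.5/1.249 = 4198.96.
Real GDP 1994 = 5485.7/1.308 = 4193.96.
Change = 4193.96/4198.96 − 1 = -0.0012.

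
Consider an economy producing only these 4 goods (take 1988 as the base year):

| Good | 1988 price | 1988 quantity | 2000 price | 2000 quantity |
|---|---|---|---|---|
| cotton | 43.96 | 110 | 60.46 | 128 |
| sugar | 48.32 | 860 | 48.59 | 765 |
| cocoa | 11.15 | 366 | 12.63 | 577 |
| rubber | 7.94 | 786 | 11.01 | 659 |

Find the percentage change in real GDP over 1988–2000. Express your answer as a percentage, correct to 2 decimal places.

-4.33%

Real GDP 1988 = Nominal GDP 1988 = 43.96·110 + 48.32·860 + 11.15·366 + 7.94·786 = 56712.54.
Real GDP 2000 (at 1988 prices) = 43.96·128 + 48.32·765 + 11.15·577 + 7.94·659 = 54257.69.
Real growth = 54257.69/56712.54 − 1 = -0.0433.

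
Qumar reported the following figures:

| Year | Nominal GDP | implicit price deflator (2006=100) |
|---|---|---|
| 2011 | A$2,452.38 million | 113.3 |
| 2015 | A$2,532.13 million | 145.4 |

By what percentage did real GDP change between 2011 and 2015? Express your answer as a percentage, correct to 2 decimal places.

-19.54%

Deflate each year: 2011 → 2452.38/1.133 = 2164.50; 2015 → 2532.13/1.454 = 1741.49.
So real GDP changed by 1741.49/2164.50 − 1 = -0.1954, i.e. -19.54%.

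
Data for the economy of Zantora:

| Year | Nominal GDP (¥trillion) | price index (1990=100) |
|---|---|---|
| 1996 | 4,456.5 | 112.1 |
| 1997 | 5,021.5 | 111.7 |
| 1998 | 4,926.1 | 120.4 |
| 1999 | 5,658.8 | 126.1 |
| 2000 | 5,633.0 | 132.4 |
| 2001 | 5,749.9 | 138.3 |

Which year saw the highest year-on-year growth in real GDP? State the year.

1997: real = 5021.5/1.117 = 4495.52; growth vs 1996 (3975.47) = 13.08%.
1998: real = 4926.1/1.204 = 4091.45; growth vs 1997 (4495.52) = -8.99%.
1999: real = 5658.8/1.261 = 4487.55; growth vs 1998 (4091.45) = 9.68%.
2000: real = 5633.0/1.324 = 4254.53; growth vs 1999 (4487.55) = -5.19%.
2001: real = 5749.9/1.383 = 4157.56; growth vs 2000 (4254.53) = -2.28%.

1997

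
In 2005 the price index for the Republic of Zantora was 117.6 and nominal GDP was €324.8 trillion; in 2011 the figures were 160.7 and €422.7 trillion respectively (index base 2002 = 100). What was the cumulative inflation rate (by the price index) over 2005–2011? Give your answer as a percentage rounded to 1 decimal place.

36.6%

Price-level change = 160.7 / 117.6 − 1 = 0.3665.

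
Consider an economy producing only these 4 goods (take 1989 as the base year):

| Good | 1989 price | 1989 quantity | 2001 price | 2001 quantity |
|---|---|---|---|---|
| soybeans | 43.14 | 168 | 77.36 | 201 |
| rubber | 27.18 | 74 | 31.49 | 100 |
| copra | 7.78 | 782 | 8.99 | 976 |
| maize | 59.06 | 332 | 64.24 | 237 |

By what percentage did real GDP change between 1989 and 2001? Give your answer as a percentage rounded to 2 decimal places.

-5.64%

Real GDP 1989 = Nominal GDP 1989 = 43.14·168 + 27.18·74 + 7.78·782 + 59.06·332 = 34950.72.
Real GDP 2001 (at 1989 prices) = 43.14·201 + 27.18·100 + 7.78·976 + 59.06·237 = 32979.64.
Real growth = 32979.64/34950.72 − 1 = -0.0564.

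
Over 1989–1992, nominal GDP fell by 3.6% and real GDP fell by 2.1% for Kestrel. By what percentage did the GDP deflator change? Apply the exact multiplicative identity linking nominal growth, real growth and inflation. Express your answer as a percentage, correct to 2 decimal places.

-1.53%

(1 + g_nom) = (1 + g_real)(1 + π), so π = 0.9640 / 0.9790 − 1 = -0.01532.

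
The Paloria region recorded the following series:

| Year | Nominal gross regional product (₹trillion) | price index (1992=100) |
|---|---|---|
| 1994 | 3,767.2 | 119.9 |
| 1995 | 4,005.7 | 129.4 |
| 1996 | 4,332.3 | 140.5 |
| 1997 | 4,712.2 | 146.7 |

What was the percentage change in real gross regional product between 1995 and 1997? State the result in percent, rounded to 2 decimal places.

Real gross regional product 1995 = 4005.7/1.294 = 3095.60.
Real gross regional product 1997 = 4712.2/1.467 = 3212.13.
Change = 3212.13/3095.60 − 1 = 0.0376.

3.76%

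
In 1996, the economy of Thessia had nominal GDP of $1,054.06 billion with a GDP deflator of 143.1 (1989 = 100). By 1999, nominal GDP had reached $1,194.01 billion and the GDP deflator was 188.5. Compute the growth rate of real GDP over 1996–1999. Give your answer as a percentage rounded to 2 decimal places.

-14.01%

Real GDP 1996 = 1054.06 / 1.431 = 736.59.
Real GDP 1999 = 1194.01 / 1.885 = 633.43.
Real growth = 633.43 / 736.59 − 1 = -0.1401.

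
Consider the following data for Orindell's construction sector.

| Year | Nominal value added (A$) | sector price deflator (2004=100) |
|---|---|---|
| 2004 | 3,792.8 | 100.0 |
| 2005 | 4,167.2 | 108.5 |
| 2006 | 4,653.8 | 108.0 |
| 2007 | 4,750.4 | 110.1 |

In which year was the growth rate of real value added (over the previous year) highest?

2006

2005: real = 4167.2/1.085 = 3840.74; growth vs 2004 (3792.80) = 1.26%.
2006: real = 4653.8/1.080 = 4309.07; growth vs 2005 (3840.74) = 12.19%.
2007: real = 4750.4/1.101 = 4314.62; growth vs 2006 (4309.07) = 0.13%.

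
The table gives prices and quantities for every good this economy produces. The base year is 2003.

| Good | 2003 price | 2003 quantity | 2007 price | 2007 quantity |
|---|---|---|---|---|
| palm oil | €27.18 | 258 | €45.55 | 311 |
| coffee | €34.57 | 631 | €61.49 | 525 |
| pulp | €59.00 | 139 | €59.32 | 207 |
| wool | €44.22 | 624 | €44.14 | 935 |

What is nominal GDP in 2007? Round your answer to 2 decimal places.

€99998.44

Nominal GDP 2007 = Σ (p_2007 × q_2007) = 45.55·311 + 61.49·525 + 59.32·207 + 44.14·935 = 99998.44.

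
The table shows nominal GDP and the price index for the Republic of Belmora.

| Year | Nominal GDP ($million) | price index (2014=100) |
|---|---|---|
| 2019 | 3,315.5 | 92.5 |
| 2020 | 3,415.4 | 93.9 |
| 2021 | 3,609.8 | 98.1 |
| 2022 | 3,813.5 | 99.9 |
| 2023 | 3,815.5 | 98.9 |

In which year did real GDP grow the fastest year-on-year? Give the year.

2020: real = 3415.4/0.939 = 3637.27; growth vs 2019 (3584.32) = 1.48%.
2021: real = 3609.8/0.981 = 3679.71; growth vs 2020 (3637.27) = 1.17%.
2022: real = 3813.5/0.999 = 3817.32; growth vs 2021 (3679.71) = 3.74%.
2023: real = 3815.5/0.989 = 3857.94; growth vs 2022 (3817.32) = 1.06%.

2022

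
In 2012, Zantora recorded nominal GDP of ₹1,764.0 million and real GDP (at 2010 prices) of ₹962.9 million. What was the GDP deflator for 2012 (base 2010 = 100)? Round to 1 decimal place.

183.2

GDP deflator = (Nominal / Real) × 100 = 1764.0 / 962.9 × 100 = 183.20.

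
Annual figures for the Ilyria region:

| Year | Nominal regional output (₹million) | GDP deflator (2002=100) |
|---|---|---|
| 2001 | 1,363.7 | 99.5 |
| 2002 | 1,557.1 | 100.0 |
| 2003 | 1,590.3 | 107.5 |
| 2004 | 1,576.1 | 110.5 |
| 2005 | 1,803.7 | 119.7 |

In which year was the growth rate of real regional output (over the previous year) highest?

2002: real = 1557.1/1.000 = 1557.10; growth vs 2001 (1370.55) = 13.61%.
2003: real = 1590.3/1.075 = 1479.35; growth vs 2002 (1557.10) = -4.99%.
2004: real = 1576.1/1.105 = 1426.33; growth vs 2003 (1479.35) = -3.58%.
2005: real = 1803.7/1.197 = 1506.85; growth vs 2004 (1426.33) = 5.65%.

2002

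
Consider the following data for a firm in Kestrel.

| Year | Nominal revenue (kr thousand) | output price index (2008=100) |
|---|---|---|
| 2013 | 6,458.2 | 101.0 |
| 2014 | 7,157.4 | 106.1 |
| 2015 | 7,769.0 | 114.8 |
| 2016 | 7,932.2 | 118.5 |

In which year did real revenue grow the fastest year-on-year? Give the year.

2014

2014: real = 7157.4/1.061 = 6745.90; growth vs 2013 (6394.26) = 5.50%.
2015: real = 7769.0/1.148 = 6767.42; growth vs 2014 (6745.90) = 0.32%.
2016: real = 7932.2/1.185 = 6693.84; growth vs 2015 (6767.42) = -1.09%.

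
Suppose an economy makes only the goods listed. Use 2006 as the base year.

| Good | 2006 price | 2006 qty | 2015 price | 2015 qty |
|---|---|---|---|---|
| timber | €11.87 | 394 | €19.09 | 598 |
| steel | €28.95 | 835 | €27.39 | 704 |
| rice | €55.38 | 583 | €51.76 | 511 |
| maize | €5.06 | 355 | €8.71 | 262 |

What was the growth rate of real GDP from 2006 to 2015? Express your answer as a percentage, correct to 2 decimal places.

-9.26%

Real GDP 2006 = Nominal GDP 2006 = 11.87·394 + 28.95·835 + 55.38·583 + 5.06·355 = 62932.87.
Real GDP 2015 (at 2006 prices) = 11.87·598 + 28.95·704 + 55.38·511 + 5.06·262 = 57103.96.
Real growth = 57103.96/62932.87 − 1 = -0.0926.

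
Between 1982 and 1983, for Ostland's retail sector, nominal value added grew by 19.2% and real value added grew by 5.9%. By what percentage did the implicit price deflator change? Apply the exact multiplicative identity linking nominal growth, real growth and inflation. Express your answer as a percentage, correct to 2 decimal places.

(1 + g_nom) = (1 + g_real)(1 + π), so π = 1.1920 / 1.0590 − 1 = 0.12559.

12.56%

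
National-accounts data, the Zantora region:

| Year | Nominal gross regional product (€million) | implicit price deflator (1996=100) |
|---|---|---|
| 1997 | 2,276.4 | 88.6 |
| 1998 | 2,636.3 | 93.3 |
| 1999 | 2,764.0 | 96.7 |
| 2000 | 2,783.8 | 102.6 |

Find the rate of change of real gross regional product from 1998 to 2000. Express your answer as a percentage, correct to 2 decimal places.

Real gross regional product 1998 = 2636.3/0.933 = 2825.62.
Real gross regional product 2000 = 2783.8/1.026 = 2713.26.
Change = 2713.26/2825.62 − 1 = -0.0398.

-3.98%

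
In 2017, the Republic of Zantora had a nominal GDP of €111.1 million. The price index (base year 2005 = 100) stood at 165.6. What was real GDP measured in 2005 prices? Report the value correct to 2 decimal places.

€67.09 million

Real GDP = Nominal / (price index/100) = 111.1 / 1.656 = 67.09.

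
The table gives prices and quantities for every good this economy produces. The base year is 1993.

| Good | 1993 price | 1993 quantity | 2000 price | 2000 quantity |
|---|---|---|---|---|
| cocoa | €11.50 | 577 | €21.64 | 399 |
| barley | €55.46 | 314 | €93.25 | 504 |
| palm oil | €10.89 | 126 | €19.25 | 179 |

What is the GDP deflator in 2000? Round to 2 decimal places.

Nominal GDP 2000 = 21.64·399 + 93.25·504 + 19.25·179 = 59078.11.
Real GDP 2000 (at 1993 prices) = 11.50·399 + 55.46·504 + 10.89·179 = 34489.65.
Deflator = Nominal/Real × 100 = 59078.11/34489.65 × 100 = 171.292.

171.29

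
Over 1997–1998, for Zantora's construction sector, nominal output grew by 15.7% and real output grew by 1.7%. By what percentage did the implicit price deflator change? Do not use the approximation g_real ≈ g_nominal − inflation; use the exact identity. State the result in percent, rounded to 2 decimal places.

(1 + g_nom) = (1 + g_real)(1 + π), so π = 1.1570 / 1.0170 − 1 = 0.13766.

13.77%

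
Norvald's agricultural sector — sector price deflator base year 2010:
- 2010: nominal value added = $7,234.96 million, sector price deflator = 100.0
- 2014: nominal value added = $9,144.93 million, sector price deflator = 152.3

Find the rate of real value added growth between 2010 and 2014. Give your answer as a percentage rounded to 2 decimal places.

-17.01%

Real value added 2010 = 7234.96 / 1.000 = 7234.96.
Real value added 2014 = 9144.93 / 1.523 = 6004.55.
Real growth = 6004.55 / 7234.96 − 1 = -0.1701.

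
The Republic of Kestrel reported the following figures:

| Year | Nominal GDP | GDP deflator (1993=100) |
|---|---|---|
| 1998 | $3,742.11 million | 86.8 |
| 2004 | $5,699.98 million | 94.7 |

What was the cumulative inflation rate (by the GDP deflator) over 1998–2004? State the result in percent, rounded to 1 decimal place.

Price-level change = 94.7 / 86.8 − 1 = 0.0910.

9.1%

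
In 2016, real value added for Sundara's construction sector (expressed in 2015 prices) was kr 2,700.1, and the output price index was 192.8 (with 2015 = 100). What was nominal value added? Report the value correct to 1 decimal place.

Nominal value added = Real × (output price index/100) = 2700.1 × 1.928 = 5205.79.

kr 5,205.8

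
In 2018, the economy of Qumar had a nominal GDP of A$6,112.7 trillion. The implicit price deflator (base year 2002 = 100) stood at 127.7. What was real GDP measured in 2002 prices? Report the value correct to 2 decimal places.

Real GDP = Nominal / (implicit price deflator/100) = 6112.7 / 1.277 = 4786.77.

A$4,786.77 trillion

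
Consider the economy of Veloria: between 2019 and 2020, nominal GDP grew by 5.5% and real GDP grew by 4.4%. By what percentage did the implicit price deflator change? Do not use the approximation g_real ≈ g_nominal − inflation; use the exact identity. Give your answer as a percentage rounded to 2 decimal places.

1.05%

(1 + g_nom) = (1 + g_real)(1 + π), so π = 1.0550 / 1.0440 − 1 = 0.01054.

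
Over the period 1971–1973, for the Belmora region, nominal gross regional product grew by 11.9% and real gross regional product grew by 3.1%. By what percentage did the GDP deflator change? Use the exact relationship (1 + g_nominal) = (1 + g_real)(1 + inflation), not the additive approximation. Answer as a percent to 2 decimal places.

(1 + g_nom) = (1 + g_real)(1 + π), so π = 1.1190 / 1.0310 − 1 = 0.08535.

8.54%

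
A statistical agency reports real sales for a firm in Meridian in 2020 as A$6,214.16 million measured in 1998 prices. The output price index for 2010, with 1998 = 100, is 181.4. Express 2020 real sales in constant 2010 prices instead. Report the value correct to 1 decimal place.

Real sales in 2010 prices = Real sales in 1998 prices × (P_2010/P_1998) = 6214.16 × 1.814 = 11272.49.

A$11,272.5 million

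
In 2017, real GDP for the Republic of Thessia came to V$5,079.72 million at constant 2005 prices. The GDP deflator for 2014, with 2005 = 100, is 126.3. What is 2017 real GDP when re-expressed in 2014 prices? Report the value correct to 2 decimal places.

Real GDP in 2014 prices = Real GDP in 2005 prices × (P_2014/P_2005) = 5079.72 × 1.263 = 6415.69.

V$6,415.69 million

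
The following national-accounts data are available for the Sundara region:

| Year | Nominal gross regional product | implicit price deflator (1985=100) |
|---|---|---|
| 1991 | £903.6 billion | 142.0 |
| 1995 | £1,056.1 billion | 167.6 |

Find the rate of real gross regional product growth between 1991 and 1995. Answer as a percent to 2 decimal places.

-0.98%

Real gross regional product 1991 = 903.6 / 1.420 = 636.34.
Real gross regional product 1995 = 1056.1 / 1.676 = 630.13.
Real growth = 630.13 / 636.34 − 1 = -0.0098.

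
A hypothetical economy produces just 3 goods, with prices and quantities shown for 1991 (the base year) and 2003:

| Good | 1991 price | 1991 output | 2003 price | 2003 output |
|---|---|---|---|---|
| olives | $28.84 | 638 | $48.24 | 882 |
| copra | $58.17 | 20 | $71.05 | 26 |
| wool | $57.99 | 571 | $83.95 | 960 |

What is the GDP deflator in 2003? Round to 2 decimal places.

Nominal GDP 2003 = 48.24·882 + 71.05·26 + 83.95·960 = 124986.98.
Real GDP 2003 (at 1991 prices) = 28.84·882 + 58.17·26 + 57.99·960 = 82619.70.
Deflator = Nominal/Real × 100 = 124986.98/82619.70 × 100 = 151.280.

151.28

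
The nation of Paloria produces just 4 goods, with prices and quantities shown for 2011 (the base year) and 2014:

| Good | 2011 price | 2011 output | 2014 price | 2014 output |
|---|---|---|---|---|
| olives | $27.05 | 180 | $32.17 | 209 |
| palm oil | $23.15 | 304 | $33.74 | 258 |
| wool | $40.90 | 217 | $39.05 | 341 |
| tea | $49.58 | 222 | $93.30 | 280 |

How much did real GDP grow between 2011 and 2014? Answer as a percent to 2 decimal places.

Real GDP 2011 = Nominal GDP 2011 = 27.05·180 + 23.15·304 + 40.90·217 + 49.58·222 = 31788.66.
Real GDP 2014 (at 2011 prices) = 27.05·209 + 23.15·258 + 40.90·341 + 49.58·280 = 39455.45.
Real growth = 39455.45/31788.66 − 1 = 0.2412.

24.12%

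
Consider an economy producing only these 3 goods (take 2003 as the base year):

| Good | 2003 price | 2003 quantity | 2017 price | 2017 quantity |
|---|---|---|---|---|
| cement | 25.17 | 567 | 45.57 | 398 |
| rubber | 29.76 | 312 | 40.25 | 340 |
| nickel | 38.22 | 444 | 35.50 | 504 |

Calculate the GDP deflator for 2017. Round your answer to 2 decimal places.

Nominal GDP 2017 = 45.57·398 + 40.25·340 + 35.50·504 = 49713.86.
Real GDP 2017 (at 2003 prices) = 25.17·398 + 29.76·340 + 38.22·504 = 39398.94.
Deflator = Nominal/Real × 100 = 49713.86/39398.94 × 100 = 126.181.

126.18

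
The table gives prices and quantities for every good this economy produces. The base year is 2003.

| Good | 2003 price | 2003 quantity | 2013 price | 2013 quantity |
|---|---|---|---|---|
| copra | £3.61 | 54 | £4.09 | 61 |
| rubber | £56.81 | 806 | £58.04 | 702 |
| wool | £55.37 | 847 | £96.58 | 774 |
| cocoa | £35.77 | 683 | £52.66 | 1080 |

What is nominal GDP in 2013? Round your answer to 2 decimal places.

£172619.29

Nominal GDP 2013 = Σ (p_2013 × q_2013) = 4.09·61 + 58.04·702 + 96.58·774 + 52.66·1080 = 172619.29.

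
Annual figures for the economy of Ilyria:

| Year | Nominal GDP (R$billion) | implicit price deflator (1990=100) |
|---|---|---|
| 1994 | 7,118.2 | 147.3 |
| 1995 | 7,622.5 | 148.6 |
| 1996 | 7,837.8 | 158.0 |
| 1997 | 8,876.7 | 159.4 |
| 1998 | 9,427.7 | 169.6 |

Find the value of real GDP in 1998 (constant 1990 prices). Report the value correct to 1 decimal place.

R$5,558.8 billion

Real GDP 1998 = 9427.7 / 1.696 = 5558.79.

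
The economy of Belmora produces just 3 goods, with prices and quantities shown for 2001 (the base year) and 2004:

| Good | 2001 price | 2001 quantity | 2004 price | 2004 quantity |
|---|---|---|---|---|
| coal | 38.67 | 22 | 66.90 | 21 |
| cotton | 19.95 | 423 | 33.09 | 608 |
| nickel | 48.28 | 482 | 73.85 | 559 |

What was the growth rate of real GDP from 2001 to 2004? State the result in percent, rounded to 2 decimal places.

Real GDP 2001 = Nominal GDP 2001 = 38.67·22 + 19.95·423 + 48.28·482 = 32560.55.
Real GDP 2004 (at 2001 prices) = 38.67·21 + 19.95·608 + 48.28·559 = 39930.19.
Real growth = 39930.19/32560.55 − 1 = 0.2263.

22.63%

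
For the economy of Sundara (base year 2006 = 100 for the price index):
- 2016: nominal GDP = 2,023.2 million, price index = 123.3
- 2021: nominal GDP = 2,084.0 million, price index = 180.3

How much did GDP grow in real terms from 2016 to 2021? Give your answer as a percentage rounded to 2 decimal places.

-29.56%

Deflate each year: 2016 → 2023.2/1.233 = 1640.88; 2021 → 2084.0/1.803 = 1155.85.
So real GDP changed by 1155.85/1640.88 − 1 = -0.2956, i.e. -29.56%.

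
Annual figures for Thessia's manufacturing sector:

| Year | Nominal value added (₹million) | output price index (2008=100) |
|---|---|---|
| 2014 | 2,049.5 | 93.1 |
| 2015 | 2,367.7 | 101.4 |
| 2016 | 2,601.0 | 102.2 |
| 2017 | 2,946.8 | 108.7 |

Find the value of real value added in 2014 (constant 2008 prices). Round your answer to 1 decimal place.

Real value added 2014 = 2049.5 / 0.931 = 2201.40.

₹2,201.4 million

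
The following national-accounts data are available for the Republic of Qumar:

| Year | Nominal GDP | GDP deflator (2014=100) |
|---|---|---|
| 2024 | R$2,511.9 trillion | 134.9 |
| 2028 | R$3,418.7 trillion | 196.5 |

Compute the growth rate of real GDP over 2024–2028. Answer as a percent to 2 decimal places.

-6.57%

Deflate each year: 2024 → 2511.9/1.349 = 1862.05; 2028 → 3418.7/1.965 = 1739.80.
So real GDP changed by 1739.80/1862.05 − 1 = -0.0657, i.e. -6.57%.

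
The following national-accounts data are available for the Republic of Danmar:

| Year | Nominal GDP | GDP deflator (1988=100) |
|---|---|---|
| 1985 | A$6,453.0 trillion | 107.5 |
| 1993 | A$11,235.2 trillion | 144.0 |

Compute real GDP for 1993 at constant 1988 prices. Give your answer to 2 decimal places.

A$7,802.22 trillion

Real GDP = Nominal / (GDP deflator/100) = 11235.2 / 1.440 = 7802.22.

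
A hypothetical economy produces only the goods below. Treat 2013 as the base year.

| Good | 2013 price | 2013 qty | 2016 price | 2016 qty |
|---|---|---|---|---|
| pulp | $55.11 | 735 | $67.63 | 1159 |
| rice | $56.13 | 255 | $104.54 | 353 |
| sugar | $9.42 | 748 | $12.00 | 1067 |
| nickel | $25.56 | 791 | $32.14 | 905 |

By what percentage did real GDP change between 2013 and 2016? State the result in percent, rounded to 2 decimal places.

Real GDP 2013 = Nominal GDP 2013 = 55.11·735 + 56.13·255 + 9.42·748 + 25.56·791 = 82083.12.
Real GDP 2016 (at 2013 prices) = 55.11·1159 + 56.13·353 + 9.42·1067 + 25.56·905 = 116869.32.
Real growth = 116869.32/82083.12 − 1 = 0.4238.

42.38%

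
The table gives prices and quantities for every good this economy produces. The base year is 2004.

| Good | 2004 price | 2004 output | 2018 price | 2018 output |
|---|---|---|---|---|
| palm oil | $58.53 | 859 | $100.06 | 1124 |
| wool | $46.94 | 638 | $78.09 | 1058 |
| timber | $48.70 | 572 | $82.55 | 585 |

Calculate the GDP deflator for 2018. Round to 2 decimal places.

Nominal GDP 2018 = 100.06·1124 + 78.09·1058 + 82.55·585 = 243378.41.
Real GDP 2018 (at 2004 prices) = 58.53·1124 + 46.94·1058 + 48.70·585 = 143939.74.
Deflator = Nominal/Real × 100 = 243378.41/143939.74 × 100 = 169.084.

169.08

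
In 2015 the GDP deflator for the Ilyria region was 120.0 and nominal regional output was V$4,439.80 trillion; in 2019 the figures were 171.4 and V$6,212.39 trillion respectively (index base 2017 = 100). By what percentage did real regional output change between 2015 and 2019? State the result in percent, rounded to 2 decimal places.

-2.04%

Deflate each year: 2015 → 4439.80/1.200 = 3699.83; 2019 → 6212.39/1.714 = 3624.50.
So real regional output changed by 3624.50/3699.83 − 1 = -0.0204, i.e. -2.04%.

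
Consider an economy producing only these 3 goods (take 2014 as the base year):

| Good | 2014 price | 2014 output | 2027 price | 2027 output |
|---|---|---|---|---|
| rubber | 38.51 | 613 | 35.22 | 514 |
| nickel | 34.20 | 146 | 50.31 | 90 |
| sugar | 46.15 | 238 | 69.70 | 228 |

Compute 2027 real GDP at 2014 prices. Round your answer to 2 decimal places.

33394.34

Real GDP 2027 = Σ (p_2014 × q_2027) = 38.51·514 + 34.20·90 + 46.15·228 = 33394.34.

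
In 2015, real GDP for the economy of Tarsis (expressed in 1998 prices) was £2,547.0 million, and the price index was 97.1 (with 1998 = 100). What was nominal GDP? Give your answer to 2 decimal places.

£2,473.14 million

Nominal GDP = Real × (price index/100) = 2547.0 × 0.971 = 2473.14.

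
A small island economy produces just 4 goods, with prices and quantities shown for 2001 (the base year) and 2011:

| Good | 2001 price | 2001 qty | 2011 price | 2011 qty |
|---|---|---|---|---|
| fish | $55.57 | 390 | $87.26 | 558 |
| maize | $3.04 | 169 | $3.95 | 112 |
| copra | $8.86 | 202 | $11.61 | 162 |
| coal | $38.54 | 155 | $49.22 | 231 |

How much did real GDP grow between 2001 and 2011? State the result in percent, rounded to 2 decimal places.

Real GDP 2001 = Nominal GDP 2001 = 55.57·390 + 3.04·169 + 8.86·202 + 38.54·155 = 29949.48.
Real GDP 2011 (at 2001 prices) = 55.57·558 + 3.04·112 + 8.86·162 + 38.54·231 = 41686.60.
Real growth = 41686.60/29949.48 − 1 = 0.3919.

39.19%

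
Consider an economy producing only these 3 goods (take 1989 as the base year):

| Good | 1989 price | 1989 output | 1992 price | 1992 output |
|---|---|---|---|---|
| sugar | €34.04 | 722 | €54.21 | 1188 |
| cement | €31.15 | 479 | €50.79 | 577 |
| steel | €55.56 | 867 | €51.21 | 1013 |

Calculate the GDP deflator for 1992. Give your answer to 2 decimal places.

126.93

Nominal GDP 1992 = 54.21·1188 + 50.79·577 + 51.21·1013 = 145583.04.
Real GDP 1992 (at 1989 prices) = 34.04·1188 + 31.15·577 + 55.56·1013 = 114695.35.
Deflator = Nominal/Real × 100 = 145583.04/114695.35 × 100 = 126.930.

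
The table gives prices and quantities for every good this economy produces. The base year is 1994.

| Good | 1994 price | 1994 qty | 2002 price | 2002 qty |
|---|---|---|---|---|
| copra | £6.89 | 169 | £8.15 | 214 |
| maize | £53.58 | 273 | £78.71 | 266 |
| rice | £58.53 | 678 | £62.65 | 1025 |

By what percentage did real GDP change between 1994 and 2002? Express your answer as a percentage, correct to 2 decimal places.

36.49%

Real GDP 1994 = Nominal GDP 1994 = 6.89·169 + 53.58·273 + 58.53·678 = 55475.09.
Real GDP 2002 (at 1994 prices) = 6.89·214 + 53.58·266 + 58.53·1025 = 75719.99.
Real growth = 75719.99/55475.09 − 1 = 0.3649.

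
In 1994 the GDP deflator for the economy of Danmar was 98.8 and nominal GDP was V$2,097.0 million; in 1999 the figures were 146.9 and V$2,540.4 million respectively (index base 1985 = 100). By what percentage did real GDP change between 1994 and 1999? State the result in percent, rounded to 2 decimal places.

Deflate each year: 1994 → 2097.0/0.988 = 2122.47; 1999 → 2540.4/1.469 = 1729.34.
So real GDP changed by 1729.34/2122.47 − 1 = -0.1852, i.e. -18.52%.

-18.52%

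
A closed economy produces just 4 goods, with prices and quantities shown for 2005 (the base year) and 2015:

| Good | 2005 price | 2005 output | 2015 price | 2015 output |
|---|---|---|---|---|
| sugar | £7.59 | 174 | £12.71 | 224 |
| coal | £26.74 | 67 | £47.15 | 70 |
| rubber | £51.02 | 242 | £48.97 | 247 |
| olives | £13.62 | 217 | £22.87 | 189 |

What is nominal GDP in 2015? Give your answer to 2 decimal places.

£22565.56

Nominal GDP 2015 = Σ (p_2015 × q_2015) = 12.71·224 + 47.15·70 + 48.97·247 + 22.87·189 = 22565.56.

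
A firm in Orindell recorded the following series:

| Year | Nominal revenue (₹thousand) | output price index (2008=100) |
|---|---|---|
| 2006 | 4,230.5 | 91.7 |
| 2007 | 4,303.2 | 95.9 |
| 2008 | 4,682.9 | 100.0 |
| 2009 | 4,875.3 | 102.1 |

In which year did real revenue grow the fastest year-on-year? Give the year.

2008

2007: real = 4303.2/0.959 = 4487.17; growth vs 2006 (4613.41) = -2.74%.
2008: real = 4682.9/1.000 = 4682.90; growth vs 2007 (4487.17) = 4.36%.
2009: real = 4875.3/1.021 = 4775.02; growth vs 2008 (4682.90) = 1.97%.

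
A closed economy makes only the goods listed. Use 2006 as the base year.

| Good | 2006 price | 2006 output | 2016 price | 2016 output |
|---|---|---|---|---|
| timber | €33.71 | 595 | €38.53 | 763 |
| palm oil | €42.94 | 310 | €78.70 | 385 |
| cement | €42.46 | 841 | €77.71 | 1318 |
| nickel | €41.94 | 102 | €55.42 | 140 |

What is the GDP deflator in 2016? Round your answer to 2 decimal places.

Nominal GDP 2016 = 38.53·763 + 78.70·385 + 77.71·1318 + 55.42·140 = 169878.47.
Real GDP 2016 (at 2006 prices) = 33.71·763 + 42.94·385 + 42.46·1318 + 41.94·140 = 104086.51.
Deflator = Nominal/Real × 100 = 169878.47/104086.51 × 100 = 163.209.

163.21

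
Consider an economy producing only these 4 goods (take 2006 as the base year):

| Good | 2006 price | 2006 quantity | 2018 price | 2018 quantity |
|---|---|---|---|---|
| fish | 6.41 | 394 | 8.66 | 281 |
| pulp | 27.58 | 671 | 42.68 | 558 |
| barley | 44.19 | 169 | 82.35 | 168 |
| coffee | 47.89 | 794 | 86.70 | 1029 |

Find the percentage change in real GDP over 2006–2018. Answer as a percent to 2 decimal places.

Real GDP 2006 = Nominal GDP 2006 = 6.41·394 + 27.58·671 + 44.19·169 + 47.89·794 = 66524.49.
Real GDP 2018 (at 2006 prices) = 6.41·281 + 27.58·558 + 44.19·168 + 47.89·1029 = 73893.58.
Real growth = 73893.58/66524.49 − 1 = 0.1108.

11.08%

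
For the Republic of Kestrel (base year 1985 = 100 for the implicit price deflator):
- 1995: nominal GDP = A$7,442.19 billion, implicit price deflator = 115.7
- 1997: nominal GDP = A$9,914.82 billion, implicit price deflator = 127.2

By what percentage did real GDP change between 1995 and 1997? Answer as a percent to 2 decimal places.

21.18%

Deflate each year: 1995 → 7442.19/1.157 = 6432.32; 1997 → 9914.82/1.272 = 7794.67.
So real GDP changed by 7794.67/6432.32 − 1 = 0.2118, i.e. 21.18%.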